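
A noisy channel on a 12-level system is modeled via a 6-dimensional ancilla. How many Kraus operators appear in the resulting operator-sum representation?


Tracing out the environment in an orthonormal basis {|i>_E} gives Kraus operators K_i = <i|_E U |0>_E.
Number of Kraus operators = dim(H_env) = d_env
= 6

6


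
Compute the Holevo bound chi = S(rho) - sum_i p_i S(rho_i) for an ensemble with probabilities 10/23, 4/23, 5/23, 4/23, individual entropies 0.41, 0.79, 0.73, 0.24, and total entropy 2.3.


chi = S(rho) - sum_i p_i * S(rho_i)
Weighted entropy = 10/23 * 0.41 + 4/23 * 0.79 + 5/23 * 0.73 + 4/23 * 0.24
= 0.5161
chi = 2.3 - 0.5161
= 1.7839

1.7839


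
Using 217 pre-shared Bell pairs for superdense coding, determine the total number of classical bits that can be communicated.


Superdense coding allows 2 classical bits per shared entangled pair.
217 pair(s) -> 2 * 217 = 434 classical bits

434


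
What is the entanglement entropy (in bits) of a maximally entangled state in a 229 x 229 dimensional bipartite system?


For a maximally entangled state in d x d:
S = log2(d) = log2(229)
= 7.8392

7.8392


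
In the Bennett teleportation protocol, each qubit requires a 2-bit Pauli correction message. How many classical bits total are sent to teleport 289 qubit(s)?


Quantum teleportation requires 2 classical bits per qubit teleported.
289 qubit(s) -> 2 * 289 = 578 classical bits

578


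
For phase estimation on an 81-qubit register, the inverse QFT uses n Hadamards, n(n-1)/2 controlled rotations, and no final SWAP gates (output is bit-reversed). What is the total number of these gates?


Hadamard gates: 81
Controlled rotations: n*(n-1)/2 = 81*80/2 = 3240
SWAP gates: 0 (omitted)
Total = 81 + 3240
= 3321

3321


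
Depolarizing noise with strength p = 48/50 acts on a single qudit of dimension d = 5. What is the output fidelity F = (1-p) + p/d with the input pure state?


F = (1-p) + p/d
= (1 - 0.9600) + 0.9600/5
= 0.0400 + 0.1920
= 0.2320

0.2320


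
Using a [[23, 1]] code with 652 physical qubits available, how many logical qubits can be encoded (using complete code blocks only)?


Each code block uses 23 physical qubits for 1 logical qubit(s).
Number of complete blocks = floor(652 / 23) = 28
Logical qubits = 28 * 1
= 28

28


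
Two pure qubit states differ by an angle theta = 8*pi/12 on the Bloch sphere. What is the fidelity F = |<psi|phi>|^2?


For states separated by angle theta on Bloch sphere:
F = cos^2(theta/2)
theta = 8*pi/12 = 2.0944
theta/2 = 1.0472
cos(theta/2) = 0.5000
F = 0.2500

0.2500


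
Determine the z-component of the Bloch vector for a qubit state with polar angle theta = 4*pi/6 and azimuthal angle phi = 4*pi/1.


theta = 2.0944, phi = 12.5664
r_z = cos(theta) = -0.5000

-0.5000


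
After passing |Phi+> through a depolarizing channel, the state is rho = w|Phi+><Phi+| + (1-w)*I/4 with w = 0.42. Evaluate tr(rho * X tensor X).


|Phi+> = (|00> + |11>)/sqrt(2)
For the pure Bell state, <X_A X_B> = +1 (Bell-state Pauli correlator).
The maximally-mixed part I/4 has tr(I/4 * P tensor P) = 0 for any traceless Pauli P.
So <X_A X_B>_rho = w * (+1) + (1 - w) * 0
= 0.42 * (+1)
= 0.4200

0.4200


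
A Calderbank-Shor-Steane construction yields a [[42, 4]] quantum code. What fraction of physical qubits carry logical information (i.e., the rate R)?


Code rate R = k/n
= 4/42
= 0.0952

0.0952


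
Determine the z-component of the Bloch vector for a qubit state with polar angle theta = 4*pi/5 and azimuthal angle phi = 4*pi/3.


theta = 2.5133, phi = 4.1888
r_z = cos(theta) = -0.8090

-0.8090


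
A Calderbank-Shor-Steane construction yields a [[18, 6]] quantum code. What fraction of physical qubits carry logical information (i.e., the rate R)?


Code rate R = k/n
= 6/18
= 0.3333

0.3333


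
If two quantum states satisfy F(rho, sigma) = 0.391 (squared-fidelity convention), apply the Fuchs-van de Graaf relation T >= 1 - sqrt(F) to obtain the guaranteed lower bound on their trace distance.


Fuchs-van de Graaf (squared-fidelity convention): 1 - sqrt(F) <= T <= sqrt(1 - F).
Lower bound: T >= 1 - sqrt(F)
sqrt(F) = sqrt(0.391) = 0.6253
T >= 1 - 0.6253
T >= 0.3747

0.3747


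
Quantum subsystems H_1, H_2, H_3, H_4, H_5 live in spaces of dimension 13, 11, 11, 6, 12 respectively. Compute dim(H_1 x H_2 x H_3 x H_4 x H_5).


dim(H_1 x H_2 x H_3 x H_4 x H_5) = 13 * 11 * 11 * 6 * 12
= 143 * 11 * 6 * 12
= 1573 * 6 * 12
= 9438 * 12
= 113256

113256


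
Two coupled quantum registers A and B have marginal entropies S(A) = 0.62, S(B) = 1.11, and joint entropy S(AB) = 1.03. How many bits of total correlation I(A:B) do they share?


I(A:B) = S(A) + S(B) - S(AB)
= 0.62 + 1.11 - 1.03
= 0.7000

0.7000


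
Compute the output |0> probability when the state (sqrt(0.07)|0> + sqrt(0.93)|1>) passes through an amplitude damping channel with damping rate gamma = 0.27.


For amplitude damping with parameter gamma on state sqrt(a)|0> + sqrt(b)|1>:
alpha^2 = 0.07, beta^2 = 0.93
P(|0>) = alpha^2 + gamma * beta^2
= 0.07 + 0.27 * 0.93
= 0.07 + 0.2511
= 0.3211

0.3211


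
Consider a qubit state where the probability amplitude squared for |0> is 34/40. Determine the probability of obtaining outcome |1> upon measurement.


|alpha|^2 = 34/40 = 0.8500
|beta|^2 = 1 - 34/40 = 6/40 = 0.1500
P(|1>) = |beta|^2 = 0.1500

0.1500


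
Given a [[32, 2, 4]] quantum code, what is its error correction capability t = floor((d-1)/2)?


Code parameters: [[32, 2, 4]], distance d = 4.
Number of correctable errors = floor((d-1)/2)
= floor((4 - 1)/2)
= floor(3/2)
= 1

1


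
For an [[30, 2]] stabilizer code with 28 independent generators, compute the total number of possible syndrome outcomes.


Each stabilizer generator gives a binary (+1 or -1) measurement outcome.
With 28 independent generators:
Total syndromes = 2^28
= 268435456

268435456


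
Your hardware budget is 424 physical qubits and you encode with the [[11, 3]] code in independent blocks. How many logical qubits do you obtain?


Each code block uses 11 physical qubits for 3 logical qubit(s).
Number of complete blocks = floor(424 / 11) = 38
Logical qubits = 38 * 3
= 114

114


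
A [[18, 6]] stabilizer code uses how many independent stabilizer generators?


For an [[n,k]] stabilizer code:
Number of stabilizer generators = n - k
= 18 - 6
= 12

12


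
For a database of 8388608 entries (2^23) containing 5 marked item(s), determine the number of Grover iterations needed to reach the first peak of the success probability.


After j Grover iterations the success probability is P(j) = sin^2((2j+1)*theta), where sin(theta) = sqrt(k/N).
N = 2^23 = 8388608, k = 5
sin(theta) = sqrt(k/N) = 0.0007720404444
theta = arcsin(sqrt(k/N)) = 0.0007720405211 rad
P(j) reaches its first maximum when (2j+1)*theta is as close as possible to pi/2, i.e. j = round(pi/(4*theta) - 1/2).
pi/(4*theta) - 1/2 = 1016.8017
(For comparison, the common estimate pi/4 * sqrt(N/k) = 1017.3018; the exact maximiser is used here.)
Optimal iterations = 1017

1017


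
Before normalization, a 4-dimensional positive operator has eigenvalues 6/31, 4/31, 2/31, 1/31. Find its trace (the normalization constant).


tr(M) = sum of eigenvalues
= 6/31 + 4/31 + 2/31 + 1/31
= 13/31
= 0.4194

0.4194


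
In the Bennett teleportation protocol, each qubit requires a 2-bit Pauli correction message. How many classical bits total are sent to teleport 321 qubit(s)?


Quantum teleportation requires 2 classical bits per qubit teleported.
321 qubit(s) -> 2 * 321 = 642 classical bits

642


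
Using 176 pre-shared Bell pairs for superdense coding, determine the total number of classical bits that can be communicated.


Superdense coding allows 2 classical bits per shared entangled pair.
176 pair(s) -> 2 * 176 = 352 classical bits

352


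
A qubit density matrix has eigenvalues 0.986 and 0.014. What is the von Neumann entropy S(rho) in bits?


S = -p*log2(p) - (1-p)*log2(1-p)
p = 0.9860, 1-p = 0.0140
= -0.9860 * log2(0.9860) - 0.0140 * log2(0.0140)
= -(-0.0201) - (-0.0862)
= 0.1063

0.1063


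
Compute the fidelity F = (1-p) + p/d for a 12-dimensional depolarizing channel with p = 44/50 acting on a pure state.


F = (1-p) + p/d
= (1 - 0.8800) + 0.8800/12
= 0.1200 + 0.0733
= 0.1933

0.1933


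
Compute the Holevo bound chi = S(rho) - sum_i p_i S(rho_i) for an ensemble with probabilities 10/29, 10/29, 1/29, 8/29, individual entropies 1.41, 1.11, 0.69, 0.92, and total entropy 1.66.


chi = S(rho) - sum_i p_i * S(rho_i)
Weighted entropy = 10/29 * 1.41 + 10/29 * 1.11 + 1/29 * 0.69 + 8/29 * 0.92
= 1.1466
chi = 1.66 - 1.1466
= 0.5134

0.5134


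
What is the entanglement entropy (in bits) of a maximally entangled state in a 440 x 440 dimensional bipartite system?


For a maximally entangled state in d x d:
S = log2(d) = log2(440)
= 8.7814

8.7814


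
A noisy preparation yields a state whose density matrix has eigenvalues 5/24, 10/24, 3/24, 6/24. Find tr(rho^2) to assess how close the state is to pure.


tr(rho^2) = sum of eigenvalues squared
= (5/24)^2 + (10/24)^2 + (3/24)^2 + (6/24)^2
= (25 + 100 + 9 + 36) / 576
= 170/576
= 0.2951

0.2951


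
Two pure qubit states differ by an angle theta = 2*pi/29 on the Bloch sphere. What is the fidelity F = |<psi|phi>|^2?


For states separated by angle theta on Bloch sphere:
F = cos^2(theta/2)
theta = 2*pi/29 = 0.2167
theta/2 = 0.1083
cos(theta/2) = 0.9941
F = 0.9883

0.9883


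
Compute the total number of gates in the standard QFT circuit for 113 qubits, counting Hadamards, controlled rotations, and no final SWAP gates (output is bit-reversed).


Hadamard gates: 113
Controlled rotations: n*(n-1)/2 = 113*112/2 = 6328
SWAP gates: 0 (omitted)
Total = 113 + 6328
= 6441

6441


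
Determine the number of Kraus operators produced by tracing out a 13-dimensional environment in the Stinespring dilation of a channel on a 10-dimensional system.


Tracing out the environment in an orthonormal basis {|i>_E} gives Kraus operators K_i = <i|_E U |0>_E.
Number of Kraus operators = dim(H_env) = d_env
= 13

13


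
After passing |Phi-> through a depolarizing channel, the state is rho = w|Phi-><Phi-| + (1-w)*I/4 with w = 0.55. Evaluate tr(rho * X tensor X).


|Phi-> = (|00> - |11>)/sqrt(2)
For the pure Bell state, <X_A X_B> = -1 (Bell-state Pauli correlator).
The maximally-mixed part I/4 has tr(I/4 * P tensor P) = 0 for any traceless Pauli P.
So <X_A X_B>_rho = w * (-1) + (1 - w) * 0
= 0.55 * (-1)
= -0.5500

-0.5500


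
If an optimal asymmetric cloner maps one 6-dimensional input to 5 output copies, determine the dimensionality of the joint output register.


Output space = H^(tensor 5) where dim(H) = 6
dim = 6^5
= 36 (after 2 factors)
= 216 (after 3 factors)
= 1296 (after 4 factors)
= 7776 (after 5 factors)
= 7776

7776


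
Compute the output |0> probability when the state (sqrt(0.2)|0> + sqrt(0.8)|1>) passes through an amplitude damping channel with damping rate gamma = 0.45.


For amplitude damping with parameter gamma on state sqrt(a)|0> + sqrt(b)|1>:
alpha^2 = 0.2, beta^2 = 0.8
P(|0>) = alpha^2 + gamma * beta^2
= 0.2 + 0.45 * 0.8
= 0.2 + 0.3600
= 0.5600

0.5600


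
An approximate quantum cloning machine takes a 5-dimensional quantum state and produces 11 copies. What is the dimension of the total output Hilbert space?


Output space = H^(tensor 11) where dim(H) = 5
dim = 5^11
= 25 (after 2 factors)
= 125 (after 3 factors)
= 625 (after 4 factors)
= 3125 (after 5 factors)
= 15625 (after 6 factors)
= 78125 (after 7 factors)
= 390625 (after 8 factors)
= 1953125 (after 9 factors)
= 9765625 (after 10 factors)
= 48828125 (after 11 factors)
= 48828125

48828125


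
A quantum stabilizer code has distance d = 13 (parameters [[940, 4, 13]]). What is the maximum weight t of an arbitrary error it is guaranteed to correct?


Code parameters: [[940, 4, 13]], distance d = 13.
Number of correctable errors = floor((d-1)/2)
= floor((13 - 1)/2)
= floor(12/2)
= 6

6


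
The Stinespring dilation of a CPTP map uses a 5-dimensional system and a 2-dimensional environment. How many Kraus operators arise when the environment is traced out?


Tracing out the environment in an orthonormal basis {|i>_E} gives Kraus operators K_i = <i|_E U |0>_E.
Number of Kraus operators = dim(H_env) = d_env
= 2

2


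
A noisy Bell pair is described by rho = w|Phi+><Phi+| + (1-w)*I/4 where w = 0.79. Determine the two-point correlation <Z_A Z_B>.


|Phi+> = (|00> + |11>)/sqrt(2)
For the pure Bell state, <Z_A Z_B> = +1 (Bell-state Pauli correlator).
The maximally-mixed part I/4 has tr(I/4 * P tensor P) = 0 for any traceless Pauli P.
So <Z_A Z_B>_rho = w * (+1) + (1 - w) * 0
= 0.79 * (+1)
= 0.7900

0.7900


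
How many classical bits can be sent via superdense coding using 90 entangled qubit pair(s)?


Superdense coding allows 2 classical bits per shared entangled pair.
90 pair(s) -> 2 * 90 = 180 classical bits

180


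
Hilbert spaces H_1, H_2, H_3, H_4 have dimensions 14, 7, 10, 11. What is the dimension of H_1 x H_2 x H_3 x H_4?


dim(H_1 x H_2 x H_3 x H_4) = 14 * 7 * 10 * 11
= 98 * 10 * 11
= 980 * 11
= 10780

10780


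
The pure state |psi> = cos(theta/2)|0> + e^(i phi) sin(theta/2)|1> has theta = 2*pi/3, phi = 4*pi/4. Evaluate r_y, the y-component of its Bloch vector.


theta = 2.0944, phi = 3.1416
r_y = sin(theta)*sin(phi) = 0.8660 * 0.0000
r_y = 0.0000

0.0000


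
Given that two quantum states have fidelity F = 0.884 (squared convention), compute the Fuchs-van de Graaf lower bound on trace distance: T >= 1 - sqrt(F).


Fuchs-van de Graaf (squared-fidelity convention): 1 - sqrt(F) <= T <= sqrt(1 - F).
Lower bound: T >= 1 - sqrt(F)
sqrt(F) = sqrt(0.884) = 0.9402
T >= 1 - 0.9402
T >= 0.0598

0.0598


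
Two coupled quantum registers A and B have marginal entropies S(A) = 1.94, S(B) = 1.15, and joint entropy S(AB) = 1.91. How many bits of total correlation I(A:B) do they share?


I(A:B) = S(A) + S(B) - S(AB)
= 1.94 + 1.15 - 1.91
= 1.1800

1.1800


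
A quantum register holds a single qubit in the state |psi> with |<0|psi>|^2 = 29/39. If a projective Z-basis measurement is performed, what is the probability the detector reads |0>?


|alpha|^2 = 29/39 = 0.7436
|beta|^2 = 1 - 29/39 = 10/39 = 0.2564
P(|0>) = |alpha|^2 = 0.7436

0.7436


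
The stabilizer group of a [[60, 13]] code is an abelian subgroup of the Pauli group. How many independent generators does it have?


For an [[n,k]] stabilizer code:
Number of stabilizer generators = n - k
= 60 - 13
= 47

47


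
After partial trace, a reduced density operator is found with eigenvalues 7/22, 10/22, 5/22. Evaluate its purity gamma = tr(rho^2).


tr(rho^2) = sum of eigenvalues squared
= (7/22)^2 + (10/22)^2 + (5/22)^2
= (49 + 100 + 25) / 484
= 174/484
= 0.3595

0.3595


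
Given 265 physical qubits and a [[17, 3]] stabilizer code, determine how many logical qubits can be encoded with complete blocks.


Each code block uses 17 physical qubits for 3 logical qubit(s).
Number of complete blocks = floor(265 / 17) = 15
Logical qubits = 15 * 3
= 45

45


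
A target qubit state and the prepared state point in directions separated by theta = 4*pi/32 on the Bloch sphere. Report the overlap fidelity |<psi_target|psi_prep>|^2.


For states separated by angle theta on Bloch sphere:
F = cos^2(theta/2)
theta = 4*pi/32 = 0.3927
theta/2 = 0.1963
cos(theta/2) = 0.9808
F = 0.9619

0.9619


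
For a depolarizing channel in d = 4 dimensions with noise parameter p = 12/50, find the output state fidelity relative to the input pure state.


F = (1-p) + p/d
= (1 - 0.2400) + 0.2400/4
= 0.7600 + 0.0600
= 0.8200

0.8200


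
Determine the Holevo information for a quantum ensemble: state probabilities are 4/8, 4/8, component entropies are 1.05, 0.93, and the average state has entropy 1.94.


chi = S(rho) - sum_i p_i * S(rho_i)
Weighted entropy = 4/8 * 1.05 + 4/8 * 0.93
= 0.9900
chi = 1.94 - 0.9900
= 0.9500

0.9500


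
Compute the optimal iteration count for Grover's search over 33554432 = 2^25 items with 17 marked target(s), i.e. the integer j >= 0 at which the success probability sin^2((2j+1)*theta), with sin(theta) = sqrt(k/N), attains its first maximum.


After j Grover iterations the success probability is P(j) = sin^2((2j+1)*theta), where sin(theta) = sqrt(k/N).
N = 2^25 = 33554432, k = 17
sin(theta) = sqrt(k/N) = 0.00071178612
theta = arcsin(sqrt(k/N)) = 0.0007117861801 rad
P(j) reaches its first maximum when (2j+1)*theta is as close as possible to pi/2, i.e. j = round(pi/(4*theta) - 1/2).
pi/(4*theta) - 1/2 = 1102.9187
(For comparison, the common estimate pi/4 * sqrt(N/k) = 1103.4188; the exact maximiser is used here.)
Optimal iterations = 1103

1103


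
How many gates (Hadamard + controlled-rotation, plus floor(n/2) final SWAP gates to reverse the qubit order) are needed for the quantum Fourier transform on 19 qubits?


Hadamard gates: 19
Controlled rotations: n*(n-1)/2 = 19*18/2 = 171
SWAP gates: floor(n/2) = floor(19/2) = 9
Total = 19 + 171 + 9
= 199

199


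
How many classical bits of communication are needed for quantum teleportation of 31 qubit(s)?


Quantum teleportation requires 2 classical bits per qubit teleported.
31 qubit(s) -> 2 * 31 = 62 classical bits

62


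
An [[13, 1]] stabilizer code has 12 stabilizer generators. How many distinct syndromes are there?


Each stabilizer generator gives a binary (+1 or -1) measurement outcome.
With 12 independent generators:
Total syndromes = 2^12
= 4096

4096


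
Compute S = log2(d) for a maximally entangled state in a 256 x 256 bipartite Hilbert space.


For a maximally entangled state in d x d:
S = log2(d) = log2(256)
= 8.0000

8.0000


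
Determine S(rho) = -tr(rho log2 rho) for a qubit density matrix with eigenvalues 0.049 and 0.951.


S = -p*log2(p) - (1-p)*log2(1-p)
p = 0.0490, 1-p = 0.9510
= -0.0490 * log2(0.0490) - 0.9510 * log2(0.9510)
= -(-0.2132) - (-0.0689)
= 0.2821

0.2821


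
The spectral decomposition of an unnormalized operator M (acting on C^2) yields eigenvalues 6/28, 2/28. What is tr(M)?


tr(M) = sum of eigenvalues
= 6/28 + 2/28
= 8/28
= 0.2857

0.2857


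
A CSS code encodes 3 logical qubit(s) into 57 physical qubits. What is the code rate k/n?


Code rate R = k/n
= 3/57
= 0.0526

0.0526


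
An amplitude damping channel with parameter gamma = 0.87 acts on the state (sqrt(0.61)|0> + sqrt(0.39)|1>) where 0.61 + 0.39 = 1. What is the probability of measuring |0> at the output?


For amplitude damping with parameter gamma on state sqrt(a)|0> + sqrt(b)|1>:
alpha^2 = 0.61, beta^2 = 0.39
P(|0>) = alpha^2 + gamma * beta^2
= 0.61 + 0.87 * 0.39
= 0.61 + 0.3393
= 0.9493

0.9493


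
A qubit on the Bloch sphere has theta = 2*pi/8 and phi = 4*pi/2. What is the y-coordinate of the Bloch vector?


theta = 0.7854, phi = 6.2832
r_y = sin(theta)*sin(phi) = 0.7071 * 0.0000
r_y = 0.0000

0.0000


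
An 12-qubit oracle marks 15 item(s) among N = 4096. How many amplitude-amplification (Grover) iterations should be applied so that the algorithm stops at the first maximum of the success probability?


After j Grover iterations the success probability is P(j) = sin^2((2j+1)*theta), where sin(theta) = sqrt(k/N).
N = 2^12 = 4096, k = 15
sin(theta) = sqrt(k/N) = 0.06051536478
theta = arcsin(sqrt(k/N)) = 0.06055236143 rad
P(j) reaches its first maximum when (2j+1)*theta is as close as possible to pi/2, i.e. j = round(pi/(4*theta) - 1/2).
pi/(4*theta) - 1/2 = 12.4706
(For comparison, the common estimate pi/4 * sqrt(N/k) = 12.9785; the exact maximiser is used here.)
Optimal iterations = 12

12


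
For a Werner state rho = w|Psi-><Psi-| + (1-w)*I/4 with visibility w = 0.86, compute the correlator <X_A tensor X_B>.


|Psi-> = (|01> - |10>)/sqrt(2)
For the pure Bell state, <X_A X_B> = -1 (Bell-state Pauli correlator).
The maximally-mixed part I/4 has tr(I/4 * P tensor P) = 0 for any traceless Pauli P.
So <X_A X_B>_rho = w * (-1) + (1 - w) * 0
= 0.86 * (-1)
= -0.8600

-0.8600


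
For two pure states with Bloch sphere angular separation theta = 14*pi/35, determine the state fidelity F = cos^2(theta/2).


For states separated by angle theta on Bloch sphere:
F = cos^2(theta/2)
theta = 14*pi/35 = 1.2566
theta/2 = 0.6283
cos(theta/2) = 0.8090
F = 0.6545

0.6545


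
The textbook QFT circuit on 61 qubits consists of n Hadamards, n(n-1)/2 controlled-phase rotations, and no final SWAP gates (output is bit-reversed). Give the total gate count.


Hadamard gates: 61
Controlled rotations: n*(n-1)/2 = 61*60/2 = 1830
SWAP gates: 0 (omitted)
Total = 61 + 1830
= 1891

1891


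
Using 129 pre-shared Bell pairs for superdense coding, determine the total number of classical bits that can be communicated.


Superdense coding allows 2 classical bits per shared entangled pair.
129 pair(s) -> 2 * 129 = 258 classical bits

258


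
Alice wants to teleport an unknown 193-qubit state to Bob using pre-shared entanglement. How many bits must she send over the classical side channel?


Quantum teleportation requires 2 classical bits per qubit teleported.
193 qubit(s) -> 2 * 193 = 386 classical bits

386


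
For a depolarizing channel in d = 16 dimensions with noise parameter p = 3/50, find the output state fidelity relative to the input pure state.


F = (1-p) + p/d
= (1 - 0.0600) + 0.0600/16
= 0.9400 + 0.0037
= 0.9437

0.9437


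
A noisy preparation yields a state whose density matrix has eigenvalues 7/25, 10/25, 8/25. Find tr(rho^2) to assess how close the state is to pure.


tr(rho^2) = sum of eigenvalues squared
= (7/25)^2 + (10/25)^2 + (8/25)^2
= (49 + 100 + 64) / 625
= 213/625
= 0.3408

0.3408


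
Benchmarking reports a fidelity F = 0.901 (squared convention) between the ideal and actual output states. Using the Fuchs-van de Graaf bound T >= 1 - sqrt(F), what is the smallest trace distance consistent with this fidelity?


Fuchs-van de Graaf (squared-fidelity convention): 1 - sqrt(F) <= T <= sqrt(1 - F).
Lower bound: T >= 1 - sqrt(F)
sqrt(F) = sqrt(0.901) = 0.9492
T >= 1 - 0.9492
T >= 0.0508

0.0508


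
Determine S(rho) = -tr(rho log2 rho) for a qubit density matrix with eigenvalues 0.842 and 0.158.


S = -p*log2(p) - (1-p)*log2(1-p)
p = 0.8420, 1-p = 0.1580
= -0.8420 * log2(0.8420) - 0.1580 * log2(0.1580)
= -(-0.2089) - (-0.4206)
= 0.6295

0.6295


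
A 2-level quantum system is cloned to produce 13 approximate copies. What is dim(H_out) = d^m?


Output space = H^(tensor 13) where dim(H) = 2
dim = 2^13
= 4 (after 2 factors)
= 8 (after 3 factors)
= 16 (after 4 factors)
= 32 (after 5 factors)
= 64 (after 6 factors)
= 128 (after 7 factors)
= 256 (after 8 factors)
= 512 (after 9 factors)
= 1024 (after 10 factors)
= 2048 (after 11 factors)
= 4096 (after 12 factors)
= 8192 (after 13 factors)
= 8192

8192


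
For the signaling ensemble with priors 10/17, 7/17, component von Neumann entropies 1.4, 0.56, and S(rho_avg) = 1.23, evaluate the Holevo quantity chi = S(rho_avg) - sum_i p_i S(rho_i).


chi = S(rho) - sum_i p_i * S(rho_i)
Weighted entropy = 10/17 * 1.4 + 7/17 * 0.56
= 1.0541
chi = 1.23 - 1.0541
= 0.1759

0.1759


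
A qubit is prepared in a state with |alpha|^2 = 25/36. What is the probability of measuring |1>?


|alpha|^2 = 25/36 = 0.6944
|beta|^2 = 1 - 25/36 = 11/36 = 0.3056
P(|1>) = |beta|^2 = 0.3056

0.3056


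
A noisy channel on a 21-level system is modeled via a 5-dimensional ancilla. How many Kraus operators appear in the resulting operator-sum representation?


Tracing out the environment in an orthonormal basis {|i>_E} gives Kraus operators K_i = <i|_E U |0>_E.
Number of Kraus operators = dim(H_env) = d_env
= 5

5


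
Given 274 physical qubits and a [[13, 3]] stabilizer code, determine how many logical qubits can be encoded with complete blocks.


Each code block uses 13 physical qubits for 3 logical qubit(s).
Number of complete blocks = floor(274 / 13) = 21
Logical qubits = 21 * 3
= 63

63


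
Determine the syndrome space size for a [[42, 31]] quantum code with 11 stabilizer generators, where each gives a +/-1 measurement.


Each stabilizer generator gives a binary (+1 or -1) measurement outcome.
With 11 independent generators:
Total syndromes = 2^11
= 2048

2048


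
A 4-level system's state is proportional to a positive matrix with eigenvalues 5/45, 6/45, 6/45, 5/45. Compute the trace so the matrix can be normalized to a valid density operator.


tr(M) = sum of eigenvalues
= 5/45 + 6/45 + 6/45 + 5/45
= 22/45
= 0.4889

0.4889


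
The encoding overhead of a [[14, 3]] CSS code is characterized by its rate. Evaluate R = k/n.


Code rate R = k/n
= 3/14
= 0.2143

0.2143


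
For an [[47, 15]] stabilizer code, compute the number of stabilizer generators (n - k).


For an [[n,k]] stabilizer code:
Number of stabilizer generators = n - k
= 47 - 15
= 32

32


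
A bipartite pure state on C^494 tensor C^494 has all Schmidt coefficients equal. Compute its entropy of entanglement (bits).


For a maximally entangled state in d x d:
S = log2(d) = log2(494)
= 8.9484

8.9484


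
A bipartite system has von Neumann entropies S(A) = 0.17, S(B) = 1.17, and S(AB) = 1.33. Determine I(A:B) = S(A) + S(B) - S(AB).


I(A:B) = S(A) + S(B) - S(AB)
= 0.17 + 1.17 - 1.33
= 0.0100

0.0100


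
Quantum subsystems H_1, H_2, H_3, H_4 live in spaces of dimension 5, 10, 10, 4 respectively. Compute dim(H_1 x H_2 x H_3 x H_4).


dim(H_1 x H_2 x H_3 x H_4) = 5 * 10 * 10 * 4
= 50 * 10 * 4
= 500 * 4
= 2000

2000


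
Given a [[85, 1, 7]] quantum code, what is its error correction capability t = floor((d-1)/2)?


Code parameters: [[85, 1, 7]], distance d = 7.
Number of correctable errors = floor((d-1)/2)
= floor((7 - 1)/2)
= floor(6/2)
= 3

3


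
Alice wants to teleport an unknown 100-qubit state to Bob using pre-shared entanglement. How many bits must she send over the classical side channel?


Quantum teleportation requires 2 classical bits per qubit teleported.
100 qubit(s) -> 2 * 100 = 200 classical bits

200


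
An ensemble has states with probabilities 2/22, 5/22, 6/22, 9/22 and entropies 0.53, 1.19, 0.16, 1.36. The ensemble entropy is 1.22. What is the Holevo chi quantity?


chi = S(rho) - sum_i p_i * S(rho_i)
Weighted entropy = 2/22 * 0.53 + 5/22 * 1.19 + 6/22 * 0.16 + 9/22 * 1.36
= 0.9186
chi = 1.22 - 0.9186
= 0.3014

0.3014


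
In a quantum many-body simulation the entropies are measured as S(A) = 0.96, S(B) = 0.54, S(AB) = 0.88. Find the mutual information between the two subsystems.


I(A:B) = S(A) + S(B) - S(AB)
= 0.96 + 0.54 - 0.88
= 0.6200

0.6200


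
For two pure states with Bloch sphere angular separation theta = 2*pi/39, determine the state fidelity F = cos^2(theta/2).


For states separated by angle theta on Bloch sphere:
F = cos^2(theta/2)
theta = 2*pi/39 = 0.1611
theta/2 = 0.0806
cos(theta/2) = 0.9968
F = 0.9935

0.9935


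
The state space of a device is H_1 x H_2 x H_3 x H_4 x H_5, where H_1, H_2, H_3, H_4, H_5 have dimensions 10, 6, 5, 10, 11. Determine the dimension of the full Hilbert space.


dim(H_1 x H_2 x H_3 x H_4 x H_5) = 10 * 6 * 5 * 10 * 11
= 60 * 5 * 10 * 11
= 300 * 10 * 11
= 3000 * 11
= 33000

33000


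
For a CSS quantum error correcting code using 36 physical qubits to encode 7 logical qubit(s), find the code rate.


Code rate R = k/n
= 7/36
= 0.1944

0.1944


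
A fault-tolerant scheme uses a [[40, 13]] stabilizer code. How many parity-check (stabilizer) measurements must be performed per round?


For an [[n,k]] stabilizer code:
Number of stabilizer generators = n - k
= 40 - 13
= 27

27


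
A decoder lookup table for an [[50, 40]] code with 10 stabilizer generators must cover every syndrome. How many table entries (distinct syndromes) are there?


Each stabilizer generator gives a binary (+1 or -1) measurement outcome.
With 10 independent generators:
Total syndromes = 2^10
= 1024

1024


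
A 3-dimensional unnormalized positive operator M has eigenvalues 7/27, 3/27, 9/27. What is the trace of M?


tr(M) = sum of eigenvalues
= 7/27 + 3/27 + 9/27
= 19/27
= 0.7037

0.7037


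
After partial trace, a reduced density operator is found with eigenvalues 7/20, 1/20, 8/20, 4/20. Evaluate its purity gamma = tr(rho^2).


tr(rho^2) = sum of eigenvalues squared
= (7/20)^2 + (1/20)^2 + (8/20)^2 + (4/20)^2
= (49 + 1 + 64 + 16) / 400
= 130/400
= 0.3250

0.3250


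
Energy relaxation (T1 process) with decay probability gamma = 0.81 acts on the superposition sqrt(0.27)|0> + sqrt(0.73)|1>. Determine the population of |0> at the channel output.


For amplitude damping with parameter gamma on state sqrt(a)|0> + sqrt(b)|1>:
alpha^2 = 0.27, beta^2 = 0.73
P(|0>) = alpha^2 + gamma * beta^2
= 0.27 + 0.81 * 0.73
= 0.27 + 0.5913
= 0.8613

0.8613


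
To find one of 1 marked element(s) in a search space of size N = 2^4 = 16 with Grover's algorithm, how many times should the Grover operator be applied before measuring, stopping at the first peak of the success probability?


After j Grover iterations the success probability is P(j) = sin^2((2j+1)*theta), where sin(theta) = sqrt(k/N).
N = 2^4 = 16, k = 1
sin(theta) = sqrt(k/N) = 0.25
theta = arcsin(sqrt(k/N)) = 0.2526802551 rad
P(j) reaches its first maximum when (2j+1)*theta is as close as possible to pi/2, i.e. j = round(pi/(4*theta) - 1/2).
pi/(4*theta) - 1/2 = 2.6083
(For comparison, the common estimate pi/4 * sqrt(N/k) = 3.1416; the exact maximiser is used here.)
Optimal iterations = 3

3


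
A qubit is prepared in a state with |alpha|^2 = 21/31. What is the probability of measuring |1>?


|alpha|^2 = 21/31 = 0.6774
|beta|^2 = 1 - 21/31 = 10/31 = 0.3226
P(|1>) = |beta|^2 = 0.3226

0.3226


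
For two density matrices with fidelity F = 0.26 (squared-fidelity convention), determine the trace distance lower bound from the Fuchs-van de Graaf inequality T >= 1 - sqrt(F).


Fuchs-van de Graaf (squared-fidelity convention): 1 - sqrt(F) <= T <= sqrt(1 - F).
Lower bound: T >= 1 - sqrt(F)
sqrt(F) = sqrt(0.26) = 0.5099
T >= 1 - 0.5099
T >= 0.4901

0.4901


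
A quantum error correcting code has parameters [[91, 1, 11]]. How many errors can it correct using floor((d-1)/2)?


Code parameters: [[91, 1, 11]], distance d = 11.
Number of correctable errors = floor((d-1)/2)
= floor((11 - 1)/2)
= floor(10/2)
= 5

5


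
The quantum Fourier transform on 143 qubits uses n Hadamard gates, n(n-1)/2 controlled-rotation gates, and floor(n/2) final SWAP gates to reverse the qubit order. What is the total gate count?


Hadamard gates: 143
Controlled rotations: n*(n-1)/2 = 143*142/2 = 10153
SWAP gates: floor(n/2) = floor(143/2) = 71
Total = 143 + 10153 + 71
= 10367

10367


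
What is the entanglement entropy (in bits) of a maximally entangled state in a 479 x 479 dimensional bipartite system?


For a maximally entangled state in d x d:
S = log2(d) = log2(479)
= 8.9039

8.9039


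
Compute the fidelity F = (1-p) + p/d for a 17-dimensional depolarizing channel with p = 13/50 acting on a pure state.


F = (1-p) + p/d
= (1 - 0.2600) + 0.2600/17
= 0.7400 + 0.0153
= 0.7553

0.7553


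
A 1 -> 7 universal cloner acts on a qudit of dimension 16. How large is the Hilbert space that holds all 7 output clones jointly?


Output space = H^(tensor 7) where dim(H) = 16
dim = 16^7
= 256 (after 2 factors)
= 4096 (after 3 factors)
= 65536 (after 4 factors)
= 1048576 (after 5 factors)
= 16777216 (after 6 factors)
= 268435456 (after 7 factors)
= 268435456

268435456


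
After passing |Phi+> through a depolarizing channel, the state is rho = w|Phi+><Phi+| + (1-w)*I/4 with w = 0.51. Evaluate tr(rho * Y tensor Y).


|Phi+> = (|00> + |11>)/sqrt(2)
For the pure Bell state, <Y_A Y_B> = -1 (Bell-state Pauli correlator).
The maximally-mixed part I/4 has tr(I/4 * P tensor P) = 0 for any traceless Pauli P.
So <Y_A Y_B>_rho = w * (-1) + (1 - w) * 0
= 0.51 * (-1)
= -0.5100

-0.5100


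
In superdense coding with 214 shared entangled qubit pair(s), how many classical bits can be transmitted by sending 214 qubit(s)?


Superdense coding allows 2 classical bits per shared entangled pair.
214 pair(s) -> 2 * 214 = 428 classical bits

428


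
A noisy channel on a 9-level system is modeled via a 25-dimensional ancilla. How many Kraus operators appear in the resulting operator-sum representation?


Tracing out the environment in an orthonormal basis {|i>_E} gives Kraus operators K_i = <i|_E U |0>_E.
Number of Kraus operators = dim(H_env) = d_env
= 25

25


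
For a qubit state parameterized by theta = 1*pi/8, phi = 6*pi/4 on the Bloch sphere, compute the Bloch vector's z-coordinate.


theta = 0.3927, phi = 4.7124
r_z = cos(theta) = 0.9239

0.9239


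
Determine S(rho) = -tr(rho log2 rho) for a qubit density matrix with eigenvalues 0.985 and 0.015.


S = -p*log2(p) - (1-p)*log2(1-p)
p = 0.9850, 1-p = 0.0150
= -0.9850 * log2(0.9850) - 0.0150 * log2(0.0150)
= -(-0.0215) - (-0.0909)
= 0.1124

0.1124


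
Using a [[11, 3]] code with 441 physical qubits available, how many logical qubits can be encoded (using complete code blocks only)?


Each code block uses 11 physical qubits for 3 logical qubit(s).
Number of complete blocks = floor(441 / 11) = 40
Logical qubits = 40 * 3
= 120

120


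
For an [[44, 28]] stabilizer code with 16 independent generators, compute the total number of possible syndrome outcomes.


Each stabilizer generator gives a binary (+1 or -1) measurement outcome.
With 16 independent generators:
Total syndromes = 2^16
= 65536

65536


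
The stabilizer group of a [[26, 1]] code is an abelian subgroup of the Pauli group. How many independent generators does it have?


For an [[n,k]] stabilizer code:
Number of stabilizer generators = n - k
= 26 - 1
= 25

25


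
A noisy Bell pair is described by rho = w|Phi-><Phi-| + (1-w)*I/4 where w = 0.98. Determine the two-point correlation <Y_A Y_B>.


|Phi-> = (|00> - |11>)/sqrt(2)
For the pure Bell state, <Y_A Y_B> = +1 (Bell-state Pauli correlator).
The maximally-mixed part I/4 has tr(I/4 * P tensor P) = 0 for any traceless Pauli P.
So <Y_A Y_B>_rho = w * (+1) + (1 - w) * 0
= 0.98 * (+1)
= 0.9800

0.9800


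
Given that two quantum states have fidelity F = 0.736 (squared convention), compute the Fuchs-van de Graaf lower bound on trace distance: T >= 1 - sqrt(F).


Fuchs-van de Graaf (squared-fidelity convention): 1 - sqrt(F) <= T <= sqrt(1 - F).
Lower bound: T >= 1 - sqrt(F)
sqrt(F) = sqrt(0.736) = 0.8579
T >= 1 - 0.8579
T >= 0.1421

0.1421


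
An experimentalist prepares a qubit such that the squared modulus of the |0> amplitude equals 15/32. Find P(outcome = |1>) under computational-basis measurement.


|alpha|^2 = 15/32 = 0.4688
|beta|^2 = 1 - 15/32 = 17/32 = 0.5312
P(|1>) = |beta|^2 = 0.5312

0.5312


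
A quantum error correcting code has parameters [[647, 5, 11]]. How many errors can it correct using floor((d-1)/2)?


Code parameters: [[647, 5, 11]], distance d = 11.
Number of correctable errors = floor((d-1)/2)
= floor((11 - 1)/2)
= floor(10/2)
= 5

5


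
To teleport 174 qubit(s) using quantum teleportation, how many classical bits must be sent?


Quantum teleportation requires 2 classical bits per qubit teleported.
174 qubit(s) -> 2 * 174 = 348 classical bits

348


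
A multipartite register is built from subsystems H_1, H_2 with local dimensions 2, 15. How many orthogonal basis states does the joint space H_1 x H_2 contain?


dim(H_1 x H_2) = 2 * 15
= 30

30


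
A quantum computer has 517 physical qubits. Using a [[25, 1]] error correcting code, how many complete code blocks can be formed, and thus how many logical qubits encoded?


Each code block uses 25 physical qubits for 1 logical qubit(s).
Number of complete blocks = floor(517 / 25) = 20
Logical qubits = 20 * 1
= 20

20


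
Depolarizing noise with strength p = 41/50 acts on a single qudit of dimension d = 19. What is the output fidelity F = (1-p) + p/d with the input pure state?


F = (1-p) + p/d
= (1 - 0.8200) + 0.8200/19
= 0.1800 + 0.0432
= 0.2232

0.2232


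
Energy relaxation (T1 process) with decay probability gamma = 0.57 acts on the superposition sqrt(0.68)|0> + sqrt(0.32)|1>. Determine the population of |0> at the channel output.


For amplitude damping with parameter gamma on state sqrt(a)|0> + sqrt(b)|1>:
alpha^2 = 0.68, beta^2 = 0.32
P(|0>) = alpha^2 + gamma * beta^2
= 0.68 + 0.57 * 0.32
= 0.68 + 0.1824
= 0.8624

0.8624


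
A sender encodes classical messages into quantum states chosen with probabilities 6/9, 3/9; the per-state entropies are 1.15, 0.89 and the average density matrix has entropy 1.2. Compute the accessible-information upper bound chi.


chi = S(rho) - sum_i p_i * S(rho_i)
Weighted entropy = 6/9 * 1.15 + 3/9 * 0.89
= 1.0633
chi = 1.2 - 1.0633
= 0.1367

0.1367


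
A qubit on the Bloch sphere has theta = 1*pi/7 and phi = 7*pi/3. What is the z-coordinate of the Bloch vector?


theta = 0.4488, phi = 7.3304
r_z = cos(theta) = 0.9010

0.9010


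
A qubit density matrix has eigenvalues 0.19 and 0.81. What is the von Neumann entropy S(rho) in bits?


S = -p*log2(p) - (1-p)*log2(1-p)
p = 0.1900, 1-p = 0.8100
= -0.1900 * log2(0.1900) - 0.8100 * log2(0.8100)
= -(-0.4552) - (-0.2462)
= 0.7015

0.7015


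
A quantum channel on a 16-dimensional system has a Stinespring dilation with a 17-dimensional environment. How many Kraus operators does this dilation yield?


Tracing out the environment in an orthonormal basis {|i>_E} gives Kraus operators K_i = <i|_E U |0>_E.
Number of Kraus operators = dim(H_env) = d_env
= 17

17


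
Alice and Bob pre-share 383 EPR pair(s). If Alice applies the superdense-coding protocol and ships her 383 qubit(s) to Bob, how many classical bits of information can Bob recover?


Superdense coding allows 2 classical bits per shared entangled pair.
383 pair(s) -> 2 * 383 = 766 classical bits

766


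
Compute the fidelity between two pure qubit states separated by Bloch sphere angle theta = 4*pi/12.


For states separated by angle theta on Bloch sphere:
F = cos^2(theta/2)
theta = 4*pi/12 = 1.0472
theta/2 = 0.5236
cos(theta/2) = 0.8660
F = 0.7500

0.7500


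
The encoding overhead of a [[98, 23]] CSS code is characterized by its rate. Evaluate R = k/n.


Code rate R = k/n
= 23/98
= 0.2347

0.2347


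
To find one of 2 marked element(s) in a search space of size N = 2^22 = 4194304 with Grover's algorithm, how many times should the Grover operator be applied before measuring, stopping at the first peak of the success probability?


After j Grover iterations the success probability is P(j) = sin^2((2j+1)*theta), where sin(theta) = sqrt(k/N).
N = 2^22 = 4194304, k = 2
sin(theta) = sqrt(k/N) = 0.000690533966
theta = arcsin(sqrt(k/N)) = 0.0006905340209 rad
P(j) reaches its first maximum when (2j+1)*theta is as close as possible to pi/2, i.e. j = round(pi/(4*theta) - 1/2).
pi/(4*theta) - 1/2 = 1136.8779
(For comparison, the common estimate pi/4 * sqrt(N/k) = 1137.3780; the exact maximiser is used here.)
Optimal iterations = 1137

1137


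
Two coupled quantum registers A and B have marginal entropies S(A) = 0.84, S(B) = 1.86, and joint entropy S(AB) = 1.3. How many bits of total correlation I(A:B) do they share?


I(A:B) = S(A) + S(B) - S(AB)
= 0.84 + 1.86 - 1.3
= 1.4000

1.4000


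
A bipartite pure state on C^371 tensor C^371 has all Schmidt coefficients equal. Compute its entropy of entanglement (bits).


For a maximally entangled state in d x d:
S = log2(d) = log2(371)
= 8.5353

8.5353


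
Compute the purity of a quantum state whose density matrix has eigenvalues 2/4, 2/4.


tr(rho^2) = sum of eigenvalues squared
= (2/4)^2 + (2/4)^2
= (4 + 4) / 16
= 8/16
= 0.5000

0.5000


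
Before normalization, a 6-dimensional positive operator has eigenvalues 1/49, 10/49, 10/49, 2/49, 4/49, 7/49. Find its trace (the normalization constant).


tr(M) = sum of eigenvalues
= 1/49 + 10/49 + 10/49 + 2/49 + 4/49 + 7/49
= 34/49
= 0.6939

0.6939
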